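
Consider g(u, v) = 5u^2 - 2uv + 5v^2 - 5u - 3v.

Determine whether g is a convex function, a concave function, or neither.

g is quadratic, so its Hessian is the constant matrix H = [[10, -2], [-2, 10]].
det(H) = 96, tr(H) = 20.
det(H) > 0 and tr(H) > 0, so H is positive definite everywhere: convex.

convex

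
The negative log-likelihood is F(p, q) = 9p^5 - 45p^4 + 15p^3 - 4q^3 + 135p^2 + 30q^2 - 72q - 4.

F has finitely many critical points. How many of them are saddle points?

F separates as a function of p plus a function of q, so ∇F=0 decouples.
∂F/∂p = 45p(p - 3)(p - 2)(p + 1) = 0 at p ∈ {-1, 0, 2, 3}; ∂F/∂q = -12(q - 3)(q - 2) = 0 at q ∈ {2, 3}.
The Hessian is diagonal: diag(F_pp, F_qq). Second derivatives: F_pp(-1)=-540, F_pp(0)=270, F_pp(2)=-270, F_pp(3)=540; F_qq(2)=12, F_qq(3)=-12.
Saddle points occur where the two diagonal entries have opposite signs: (-1, 2), (0, 3), (2, 2), (3, 3). Count: 4.

4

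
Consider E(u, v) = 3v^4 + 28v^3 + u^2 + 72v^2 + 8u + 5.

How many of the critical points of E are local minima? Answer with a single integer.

E separates as a function of u plus a function of v, so ∇E=0 decouples.
∂E/∂u = 2(u + 4) = 0 at u ∈ {-4}; ∂E/∂v = 12v(v + 3)(v + 4) = 0 at v ∈ {-4, -3, 0}.
The Hessian is diagonal: diag(E_uu, E_vv). Second derivatives: E_uu(-4)=2; E_vv(-4)=48, E_vv(-3)=-36, E_vv(0)=144.
Local minima occur where both diagonal entries positive: (-4, -4), (-4, 0). Count: 2.

2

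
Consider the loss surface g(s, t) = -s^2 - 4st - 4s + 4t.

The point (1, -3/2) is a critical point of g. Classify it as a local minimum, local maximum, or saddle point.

saddle point

The Hessian of g is constant: H = [[-2, -4], [-4, 0]].
det(H) = (-2)·0 − (-4)² = -16.
Since det(H) < 0, H is indefinite and the critical point is a saddle point.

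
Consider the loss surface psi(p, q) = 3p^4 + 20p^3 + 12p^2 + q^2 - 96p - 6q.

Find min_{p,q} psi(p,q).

psi(p,q) separates as A(p) + B(q), so its minimum is min A + min B.
A'(p) = 12(p - 1)(p + 2)(p + 4) vanishes at p ∈ {-4, -2, 1}; B'(q) = 2q - 6 vanishes at q ∈ {3}.
Local minima of A (where A''>0): A(-4)=64, A(1)=-61. Local minima of B: B(3)=-9.
So the global minimum of psi is A(1) + B(3) = -61 − 9 = -70, attained at (1, 3).

-70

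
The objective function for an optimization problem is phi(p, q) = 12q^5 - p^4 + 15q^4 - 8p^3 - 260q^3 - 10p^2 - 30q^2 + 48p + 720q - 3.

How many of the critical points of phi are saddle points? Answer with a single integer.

6

phi separates as a function of p plus a function of q, so ∇phi=0 decouples.
∂phi/∂p = -4(p - 1)(p + 3)(p + 4) = 0 at p ∈ {-4, -3, 1}; ∂phi/∂q = 60(q - 3)(q - 1)(q + 1)(q + 4) = 0 at q ∈ {-4, -1, 1, 3}.
The Hessian is diagonal: diag(phi_pp, phi_qq). Second derivatives: phi_pp(-4)=-20, phi_pp(-3)=16, phi_pp(1)=-80; phi_qq(-4)=-6300, phi_qq(-1)=1440, phi_qq(1)=-1200, phi_qq(3)=3360.
Saddle points occur where the two diagonal entries have opposite signs: (-4, -1), (-4, 3), (-3, -4), (-3, 1), (1, -1), (1, 3). Count: 6.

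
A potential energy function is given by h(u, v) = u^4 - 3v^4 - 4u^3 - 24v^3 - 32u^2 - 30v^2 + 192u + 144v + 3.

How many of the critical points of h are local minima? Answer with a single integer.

2

h separates as a function of u plus a function of v, so ∇h=0 decouples.
∂h/∂u = 4(u - 4)(u - 3)(u + 4) = 0 at u ∈ {-4, 3, 4}; ∂h/∂v = -12(v - 1)(v + 3)(v + 4) = 0 at v ∈ {-4, -3, 1}.
The Hessian is diagonal: diag(h_uu, h_vv). Second derivatives: h_uu(-4)=224, h_uu(3)=-28, h_uu(4)=32; h_vv(-4)=-60, h_vv(-3)=48, h_vv(1)=-240.
Local minima occur where both diagonal entries positive: (-4, -3), (4, -3). Count: 2.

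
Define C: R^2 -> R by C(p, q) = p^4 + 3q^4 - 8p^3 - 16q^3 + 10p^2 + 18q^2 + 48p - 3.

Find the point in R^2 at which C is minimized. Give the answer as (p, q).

C(p,q) separates as A(p) + B(q) − 3, so its minimum is min A + min B − 3.
A'(p) = 4(p - 4)(p - 3)(p + 1) vanishes at p ∈ {-1, 3, 4}; B'(q) = 12q(q - 3)(q - 1) vanishes at q ∈ {0, 1, 3}.
Local minima of A (where A''>0): A(-1)=-29, A(4)=96. Local minima of B: B(0)=0, B(3)=-27.
So the global minimum of C is A(-1) + B(3) − 3 = -29 − 27 − 3 = -59, attained at (-1, 3).

(-1, 3)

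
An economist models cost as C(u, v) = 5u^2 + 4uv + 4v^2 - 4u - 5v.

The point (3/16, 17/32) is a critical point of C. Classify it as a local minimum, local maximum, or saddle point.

The Hessian of C is constant: H = [[10, 4], [4, 8]].
det(H) = 10·8 − 4² = 64.
det(H) > 0 and tr(H) = 18 > 0, so H is positive definite and the point is a local minimum.

local minimum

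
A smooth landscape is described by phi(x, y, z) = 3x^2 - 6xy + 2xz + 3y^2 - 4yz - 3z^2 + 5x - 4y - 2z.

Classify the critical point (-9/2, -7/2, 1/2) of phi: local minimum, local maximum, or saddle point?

The Hessian is constant: H = [[6, -6, 2], [-6, 6, -4], [2, -4, -6]].
Leading principal minors: Δ₁ = 6, Δ₂ = 0, Δ₃ = -24.
The minors fit neither the all-positive nor the alternating-sign pattern, so H is indefinite: a saddle point.

saddle point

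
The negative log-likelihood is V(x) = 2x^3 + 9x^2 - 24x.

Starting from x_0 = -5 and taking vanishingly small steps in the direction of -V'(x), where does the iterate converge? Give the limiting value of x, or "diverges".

V'(x) = 6(x - 1)(x + 4), so V'(-5) = 36.
Gradient descent moves in the -V' direction, i.e. x is decreasing.
There is no critical point below x=-5, and V' keeps the same sign, so the iterate runs off to −∞.

diverges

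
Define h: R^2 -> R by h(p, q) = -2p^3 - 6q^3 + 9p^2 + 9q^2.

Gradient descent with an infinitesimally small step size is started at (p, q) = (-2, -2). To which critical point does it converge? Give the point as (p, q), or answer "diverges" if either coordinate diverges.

(0, 0)

h is separable, so gradient descent decouples: p follows -∂h/∂p, q follows -∂h/∂q.
∂h/∂p = -6p(p - 3); at p=-2 this is -60, so p increases.
∂h/∂q = -18q(q - 1); at q=-2 this is -108, so q increases.
p converges to its nearest critical value 0 (a local min of the p-part); q converges to 0. The iterate converges to (0, 0).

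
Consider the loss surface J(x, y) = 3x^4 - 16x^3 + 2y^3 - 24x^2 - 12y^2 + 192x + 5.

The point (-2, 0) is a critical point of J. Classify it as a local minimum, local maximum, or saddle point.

The mixed partial ∂²J/∂x∂y is 0, so the Hessian at any point is diag(J_xx, J_yy) = diag(12(3x^2 - 8x - 4), 12(y - 2)).
At (-2, 0): H = diag(288, -24).
The eigenvalues have opposite signs, so H is indefinite: a saddle point.

saddle point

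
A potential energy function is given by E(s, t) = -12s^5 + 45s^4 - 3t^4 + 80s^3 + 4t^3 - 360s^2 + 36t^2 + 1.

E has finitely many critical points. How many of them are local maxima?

E separates as a function of s plus a function of t, so ∇E=0 decouples.
∂E/∂s = -60s(s - 3)(s - 2)(s + 2) = 0 at s ∈ {-2, 0, 2, 3}; ∂E/∂t = -12t(t - 3)(t + 2) = 0 at t ∈ {-2, 0, 3}.
The Hessian is diagonal: diag(E_ss, E_tt). Second derivatives: E_ss(-2)=2400, E_ss(0)=-720, E_ss(2)=480, E_ss(3)=-900; E_tt(-2)=-120, E_tt(0)=72, E_tt(3)=-180.
Local maxima occur where both diagonal entries negative: (0, -2), (0, 3), (3, -2), (3, 3). Count: 4.

4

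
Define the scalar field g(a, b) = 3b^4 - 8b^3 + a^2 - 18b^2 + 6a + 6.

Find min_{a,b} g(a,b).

-138

g(a,b) separates as P(a) + Q(b) + 6, so its minimum is min P + min Q + 6.
P'(a) = 2a + 6 vanishes at a ∈ {-3}; Q'(b) = 12b(b - 3)(b + 1) vanishes at b ∈ {-1, 0, 3}.
Local minima of P (where P''>0): P(-3)=-9. Local minima of Q: Q(-1)=-7, Q(3)=-135.
So the global minimum of g is P(-3) + Q(3) + 6 = -9 − 135 + 6 = -138, attained at (-3, 3).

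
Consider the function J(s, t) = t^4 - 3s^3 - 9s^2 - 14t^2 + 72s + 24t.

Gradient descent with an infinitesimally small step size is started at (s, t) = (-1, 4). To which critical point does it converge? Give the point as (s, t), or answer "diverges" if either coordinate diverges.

(-4, 2)

J is separable, so gradient descent decouples: s follows -∂J/∂s, t follows -∂J/∂t.
∂J/∂s = -9(s - 2)(s + 4); at s=-1 this is 81, so s decreases.
∂J/∂t = 4(t - 2)(t - 1)(t + 3); at t=4 this is 168, so t decreases.
s converges to its nearest critical value -4 (a local min of the s-part); t converges to 2. The iterate converges to (-4, 2).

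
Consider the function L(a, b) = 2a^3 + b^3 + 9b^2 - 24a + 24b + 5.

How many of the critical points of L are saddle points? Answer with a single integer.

2

L separates as a function of a plus a function of b, so ∇L=0 decouples.
∂L/∂a = 6(a - 2)(a + 2) = 0 at a ∈ {-2, 2}; ∂L/∂b = 3(b + 2)(b + 4) = 0 at b ∈ {-4, -2}.
The Hessian is diagonal: diag(L_aa, L_bb). Second derivatives: L_aa(-2)=-24, L_aa(2)=24; L_bb(-4)=-6, L_bb(-2)=6.
Saddle points occur where the two diagonal entries have opposite signs: (-2, -2), (2, -4). Count: 2.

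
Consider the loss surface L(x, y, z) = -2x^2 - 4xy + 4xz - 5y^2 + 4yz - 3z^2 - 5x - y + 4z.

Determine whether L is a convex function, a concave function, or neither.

L is quadratic, so its Hessian is the constant matrix H = [[-4, -4, 4], [-4, -10, 4], [4, 4, -6]].
Leading principal minors: -4, 24, -48.
Signs alternate −, +, − ⇒ H ≺ 0 ⇒ concave.

concave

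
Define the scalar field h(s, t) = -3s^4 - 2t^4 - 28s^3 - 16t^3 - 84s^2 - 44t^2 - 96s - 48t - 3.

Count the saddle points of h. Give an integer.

h separates as a function of s plus a function of t, so ∇h=0 decouples.
∂h/∂s = -12(s + 1)(s + 2)(s + 4) = 0 at s ∈ {-4, -2, -1}; ∂h/∂t = -8(t + 1)(t + 2)(t + 3) = 0 at t ∈ {-3, -2, -1}.
The Hessian is diagonal: diag(h_ss, h_tt). Second derivatives: h_ss(-4)=-72, h_ss(-2)=24, h_ss(-1)=-36; h_tt(-3)=-16, h_tt(-2)=8, h_tt(-1)=-16.
Saddle points occur where the two diagonal entries have opposite signs: (-4, -2), (-2, -3), (-2, -1), (-1, -2). Count: 4.

4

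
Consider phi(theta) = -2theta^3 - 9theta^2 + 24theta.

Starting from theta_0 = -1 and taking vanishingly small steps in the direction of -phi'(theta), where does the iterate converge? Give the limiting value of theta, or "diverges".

-4

phi'(theta) = -6(theta - 1)(theta + 4), so phi'(-1) = 36.
Gradient descent moves in the -phi' direction, i.e. theta is decreasing.
The nearest critical point in that direction is theta = -4, where phi'' = 30 > 0 (a local minimum). The iterate converges there.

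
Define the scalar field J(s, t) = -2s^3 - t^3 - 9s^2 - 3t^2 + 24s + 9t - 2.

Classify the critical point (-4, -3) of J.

local minimum

The mixed partial ∂²J/∂s∂t is 0, so the Hessian at any point is diag(J_ss, J_tt) = diag(-6(2s + 3), -6(t + 1)).
At (-4, -3): H = diag(30, 12).
Both eigenvalues are positive, so H is positive definite: a local minimum.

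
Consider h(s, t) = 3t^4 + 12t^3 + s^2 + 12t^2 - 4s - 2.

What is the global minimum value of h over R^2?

h(s,t) separates as P(s) + Q(t) − 2, so its minimum is min P + min Q − 2.
P'(s) = 2s - 4 vanishes at s ∈ {2}; Q'(t) = 12t(t + 1)(t + 2) vanishes at t ∈ {-2, -1, 0}.
Local minima of P (where P''>0): P(2)=-4. Local minima of Q: Q(-2)=0, Q(0)=0.
So the global minimum of h is P(2) + Q(-2) − 2 = -4 + 0 − 2 = -6, attained at (2, -2).

-6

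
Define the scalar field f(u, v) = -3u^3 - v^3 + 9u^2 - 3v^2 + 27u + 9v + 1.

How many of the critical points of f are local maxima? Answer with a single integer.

f separates as a function of u plus a function of v, so ∇f=0 decouples.
∂f/∂u = -9(u - 3)(u + 1) = 0 at u ∈ {-1, 3}; ∂f/∂v = -3(v - 1)(v + 3) = 0 at v ∈ {-3, 1}.
The Hessian is diagonal: diag(f_uu, f_vv). Second derivatives: f_uu(-1)=36, f_uu(3)=-36; f_vv(-3)=12, f_vv(1)=-12.
Local maxima occur where both diagonal entries negative: (3, 1). Count: 1.

1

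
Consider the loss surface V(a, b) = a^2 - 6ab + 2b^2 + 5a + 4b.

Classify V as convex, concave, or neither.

neither

V is quadratic, so its Hessian is the constant matrix H = [[2, -6], [-6, 4]].
det(H) = -28, tr(H) = 6.
det(H) < 0, so H is indefinite: neither convex nor concave.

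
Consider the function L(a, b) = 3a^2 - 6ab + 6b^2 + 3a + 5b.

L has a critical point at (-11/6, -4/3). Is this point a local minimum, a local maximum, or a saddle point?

local minimum

The Hessian of L is constant: H = [[6, -6], [-6, 12]].
det(H) = 6·12 − (-6)² = 36.
det(H) > 0 and tr(H) = 18 > 0, so H is positive definite and the point is a local minimum.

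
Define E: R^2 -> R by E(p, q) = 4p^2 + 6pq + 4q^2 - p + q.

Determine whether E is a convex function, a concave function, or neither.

convex

E is quadratic, so its Hessian is the constant matrix H = [[8, 6], [6, 8]].
det(H) = 28, tr(H) = 16.
det(H) > 0 and tr(H) > 0, so H is positive definite everywhere: convex.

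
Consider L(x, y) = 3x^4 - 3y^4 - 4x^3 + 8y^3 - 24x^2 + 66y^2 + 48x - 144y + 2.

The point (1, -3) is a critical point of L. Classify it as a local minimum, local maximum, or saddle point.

The mixed partial ∂²L/∂x∂y is 0, so the Hessian at any point is diag(L_xx, L_yy) = diag(12(3x^2 - 2x - 4), 12(-3y^2 + 4y + 11)).
At (1, -3): H = diag(-36, -336).
Both eigenvalues are negative, so H is negative definite: a local maximum.

local maximum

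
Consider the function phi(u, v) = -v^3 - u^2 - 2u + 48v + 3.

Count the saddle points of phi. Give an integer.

phi separates as a function of u plus a function of v, so ∇phi=0 decouples.
∂phi/∂u = -2(u + 1) = 0 at u ∈ {-1}; ∂phi/∂v = -3(v - 4)(v + 4) = 0 at v ∈ {-4, 4}.
The Hessian is diagonal: diag(phi_uu, phi_vv). Second derivatives: phi_uu(-1)=-2; phi_vv(-4)=24, phi_vv(4)=-24.
Saddle points occur where the two diagonal entries have opposite signs: (-1, -4). Count: 1.

1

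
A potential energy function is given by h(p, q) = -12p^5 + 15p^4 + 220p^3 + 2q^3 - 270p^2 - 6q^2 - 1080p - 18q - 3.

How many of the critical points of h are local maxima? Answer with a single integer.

2

h separates as a function of p plus a function of q, so ∇h=0 decouples.
∂h/∂p = -60(p - 3)(p - 2)(p + 1)(p + 3) = 0 at p ∈ {-3, -1, 2, 3}; ∂h/∂q = 6(q - 3)(q + 1) = 0 at q ∈ {-1, 3}.
The Hessian is diagonal: diag(h_pp, h_qq). Second derivatives: h_pp(-3)=3600, h_pp(-1)=-1440, h_pp(2)=900, h_pp(3)=-1440; h_qq(-1)=-24, h_qq(3)=24.
Local maxima occur where both diagonal entries negative: (-1, -1), (3, -1). Count: 2.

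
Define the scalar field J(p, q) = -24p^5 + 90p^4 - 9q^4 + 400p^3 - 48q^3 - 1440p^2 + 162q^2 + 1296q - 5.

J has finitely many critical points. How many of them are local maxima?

J separates as a function of p plus a function of q, so ∇J=0 decouples.
∂J/∂p = -120p(p - 4)(p - 2)(p + 3) = 0 at p ∈ {-3, 0, 2, 4}; ∂J/∂q = -36(q - 3)(q + 3)(q + 4) = 0 at q ∈ {-4, -3, 3}.
The Hessian is diagonal: diag(J_pp, J_qq). Second derivatives: J_pp(-3)=12600, J_pp(0)=-2880, J_pp(2)=2400, J_pp(4)=-6720; J_qq(-4)=-252, J_qq(-3)=216, J_qq(3)=-1512.
Local maxima occur where both diagonal entries negative: (0, -4), (0, 3), (4, -4), (4, 3). Count: 4.

4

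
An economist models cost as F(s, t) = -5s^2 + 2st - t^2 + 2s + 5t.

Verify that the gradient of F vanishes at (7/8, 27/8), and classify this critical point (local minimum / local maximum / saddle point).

∇F = (-10s + 2t + 2, 2s - 2t + 5); substituting (7/8, 27/8) gives ∇F = (0, 0), so (7/8, 27/8) is indeed a critical point.
The Hessian of F is constant: H = [[-10, 2], [2, -2]].
det(H) = (-10)·(-2) − 2² = 16.
det(H) > 0 and tr(H) = -12 < 0, so H is negative definite and the point is a local maximum.

local maximum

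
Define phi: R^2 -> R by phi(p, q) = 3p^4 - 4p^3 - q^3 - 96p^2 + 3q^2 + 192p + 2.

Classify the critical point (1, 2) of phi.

The mixed partial ∂²phi/∂p∂q is 0, so the Hessian at any point is diag(phi_pp, phi_qq) = diag(12(3p^2 - 2p - 16), 6(-q + 1)).
At (1, 2): H = diag(-180, -6).
Both eigenvalues are negative, so H is negative definite: a local maximum.

local maximum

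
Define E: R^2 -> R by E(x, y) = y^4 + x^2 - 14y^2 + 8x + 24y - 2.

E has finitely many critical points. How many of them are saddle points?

1

E separates as a function of x plus a function of y, so ∇E=0 decouples.
∂E/∂x = 2(x + 4) = 0 at x ∈ {-4}; ∂E/∂y = 4(y - 2)(y - 1)(y + 3) = 0 at y ∈ {-3, 1, 2}.
The Hessian is diagonal: diag(E_xx, E_yy). Second derivatives: E_xx(-4)=2; E_yy(-3)=80, E_yy(1)=-16, E_yy(2)=20.
Saddle points occur where the two diagonal entries have opposite signs: (-4, 1). Count: 1.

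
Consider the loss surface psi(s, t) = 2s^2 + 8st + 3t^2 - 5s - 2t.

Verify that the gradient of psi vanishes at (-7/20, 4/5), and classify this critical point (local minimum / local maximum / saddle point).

saddle point

∇psi = (4s + 8t - 5, 8s + 6t - 2); substituting (-7/20, 4/5) gives ∇psi = (0, 0), so (-7/20, 4/5) is indeed a critical point.
The Hessian of psi is constant: H = [[4, 8], [8, 6]].
det(H) = 4·6 − 8² = -40.
Since det(H) < 0, H is indefinite and the critical point is a saddle point.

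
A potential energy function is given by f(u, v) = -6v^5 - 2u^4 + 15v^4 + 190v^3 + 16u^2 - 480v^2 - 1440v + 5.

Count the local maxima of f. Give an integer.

4

f separates as a function of u plus a function of v, so ∇f=0 decouples.
∂f/∂u = -8u(u - 2)(u + 2) = 0 at u ∈ {-2, 0, 2}; ∂f/∂v = -30(v - 4)(v - 3)(v + 1)(v + 4) = 0 at v ∈ {-4, -1, 3, 4}.
The Hessian is diagonal: diag(f_uu, f_vv). Second derivatives: f_uu(-2)=-64, f_uu(0)=32, f_uu(2)=-64; f_vv(-4)=5040, f_vv(-1)=-1800, f_vv(3)=840, f_vv(4)=-1200.
Local maxima occur where both diagonal entries negative: (-2, -1), (-2, 4), (2, -1), (2, 4). Count: 4.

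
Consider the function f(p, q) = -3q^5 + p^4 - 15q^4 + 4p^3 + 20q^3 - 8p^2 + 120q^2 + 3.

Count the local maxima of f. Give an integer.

f separates as a function of p plus a function of q, so ∇f=0 decouples.
∂f/∂p = 4p(p - 1)(p + 4) = 0 at p ∈ {-4, 0, 1}; ∂f/∂q = -15q(q - 2)(q + 2)(q + 4) = 0 at q ∈ {-4, -2, 0, 2}.
The Hessian is diagonal: diag(f_pp, f_qq). Second derivatives: f_pp(-4)=80, f_pp(0)=-16, f_pp(1)=20; f_qq(-4)=720, f_qq(-2)=-240, f_qq(0)=240, f_qq(2)=-720.
Local maxima occur where both diagonal entries negative: (0, -2), (0, 2). Count: 2.

2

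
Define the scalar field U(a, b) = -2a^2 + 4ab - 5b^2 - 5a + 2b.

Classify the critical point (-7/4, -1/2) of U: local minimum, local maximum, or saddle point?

local maximum

The Hessian of U is constant: H = [[-4, 4], [4, -10]].
det(H) = (-4)·(-10) − 4² = 24.
det(H) > 0 and tr(H) = -14 < 0, so H is negative definite and the point is a local maximum.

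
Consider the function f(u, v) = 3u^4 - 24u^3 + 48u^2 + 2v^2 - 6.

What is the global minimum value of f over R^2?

-6

f(u,v) separates as P(u) + Q(v) − 6, so its minimum is min P + min Q − 6.
P'(u) = 12u(u - 4)(u - 2) vanishes at u ∈ {0, 2, 4}; Q'(v) = 4v vanishes at v ∈ {0}.
Local minima of P (where P''>0): P(0)=0, P(4)=0. Local minima of Q: Q(0)=0.
So the global minimum of f is P(0) + Q(0) − 6 = 0 + 0 − 6 = -6, attained at (0, 0).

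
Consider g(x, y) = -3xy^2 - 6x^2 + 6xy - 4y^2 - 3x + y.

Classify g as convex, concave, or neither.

neither

The term -3xy^2 is cubic, so the Hessian is not constant.
∂²g/∂y² = -6x - 8, which takes both signs as x varies (negative for sufficiently large x). A diagonal entry of the Hessian changing sign means the Hessian is neither positive- nor negative-semidefinite on all of R^2.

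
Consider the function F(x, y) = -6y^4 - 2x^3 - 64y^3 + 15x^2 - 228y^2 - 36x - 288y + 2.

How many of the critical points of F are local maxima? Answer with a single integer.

2

F separates as a function of x plus a function of y, so ∇F=0 decouples.
∂F/∂x = -6(x - 3)(x - 2) = 0 at x ∈ {2, 3}; ∂F/∂y = -24(y + 1)(y + 3)(y + 4) = 0 at y ∈ {-4, -3, -1}.
The Hessian is diagonal: diag(F_xx, F_yy). Second derivatives: F_xx(2)=6, F_xx(3)=-6; F_yy(-4)=-72, F_yy(-3)=48, F_yy(-1)=-144.
Local maxima occur where both diagonal entries negative: (3, -4), (3, -1). Count: 2.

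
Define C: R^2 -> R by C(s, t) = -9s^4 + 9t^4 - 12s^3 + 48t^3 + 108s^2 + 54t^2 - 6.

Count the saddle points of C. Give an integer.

5

C separates as a function of s plus a function of t, so ∇C=0 decouples.
∂C/∂s = -36s(s - 2)(s + 3) = 0 at s ∈ {-3, 0, 2}; ∂C/∂t = 36t(t + 1)(t + 3) = 0 at t ∈ {-3, -1, 0}.
The Hessian is diagonal: diag(C_ss, C_tt). Second derivatives: C_ss(-3)=-540, C_ss(0)=216, C_ss(2)=-360; C_tt(-3)=216, C_tt(-1)=-72, C_tt(0)=108.
Saddle points occur where the two diagonal entries have opposite signs: (-3, -3), (-3, 0), (0, -1), (2, -3), (2, 0). Count: 5.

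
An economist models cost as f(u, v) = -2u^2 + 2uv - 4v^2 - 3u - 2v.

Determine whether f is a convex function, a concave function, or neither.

concave

f is quadratic, so its Hessian is the constant matrix H = [[-4, 2], [2, -8]].
det(H) = 28, tr(H) = -12.
det(H) > 0 and tr(H) < 0, so H is negative definite everywhere: concave.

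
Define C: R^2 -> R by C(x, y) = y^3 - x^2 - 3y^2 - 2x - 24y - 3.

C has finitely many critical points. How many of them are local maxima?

C separates as a function of x plus a function of y, so ∇C=0 decouples.
∂C/∂x = -2(x + 1) = 0 at x ∈ {-1}; ∂C/∂y = 3(y - 4)(y + 2) = 0 at y ∈ {-2, 4}.
The Hessian is diagonal: diag(C_xx, C_yy). Second derivatives: C_xx(-1)=-2; C_yy(-2)=-18, C_yy(4)=18.
Local maxima occur where both diagonal entries negative: (-1, -2). Count: 1.

1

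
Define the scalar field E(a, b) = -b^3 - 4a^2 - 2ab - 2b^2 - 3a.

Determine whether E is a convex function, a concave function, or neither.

The term -b^3 is cubic, so the Hessian is not constant.
∂²E/∂b² = -6b - 4, which takes both signs as b varies (negative for sufficiently large b). A diagonal entry of the Hessian changing sign means the Hessian is neither positive- nor negative-semidefinite on all of R^2.

neither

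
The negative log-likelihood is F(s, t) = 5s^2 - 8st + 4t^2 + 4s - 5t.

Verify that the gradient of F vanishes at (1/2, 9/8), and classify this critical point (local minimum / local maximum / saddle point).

local minimum

∇F = (10s - 8t + 4, -8s + 8t - 5); substituting (1/2, 9/8) gives ∇F = (0, 0), so (1/2, 9/8) is indeed a critical point.
The Hessian of F is constant: H = [[10, -8], [-8, 8]].
det(H) = 10·8 − (-8)² = 16.
det(H) > 0 and tr(H) = 18 > 0, so H is positive definite and the point is a local minimum.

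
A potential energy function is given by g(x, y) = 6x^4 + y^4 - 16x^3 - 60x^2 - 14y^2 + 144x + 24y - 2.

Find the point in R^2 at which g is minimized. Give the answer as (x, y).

(-2, -3)

g(x,y) separates as P(x) + Q(y) − 2, so its minimum is min P + min Q − 2.
P'(x) = 24(x - 3)(x - 1)(x + 2) vanishes at x ∈ {-2, 1, 3}; Q'(y) = 4(y - 2)(y - 1)(y + 3) vanishes at y ∈ {-3, 1, 2}.
Local minima of P (where P''>0): P(-2)=-304, P(3)=-54. Local minima of Q: Q(-3)=-117, Q(2)=8.
So the global minimum of g is P(-2) + Q(-3) − 2 = -304 − 117 − 2 = -423, attained at (-2, -3).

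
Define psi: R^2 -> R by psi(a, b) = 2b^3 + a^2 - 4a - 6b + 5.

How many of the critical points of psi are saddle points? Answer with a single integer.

psi separates as a function of a plus a function of b, so ∇psi=0 decouples.
∂psi/∂a = 2(a - 2) = 0 at a ∈ {2}; ∂psi/∂b = 6(b - 1)(b + 1) = 0 at b ∈ {-1, 1}.
The Hessian is diagonal: diag(psi_aa, psi_bb). Second derivatives: psi_aa(2)=2; psi_bb(-1)=-12, psi_bb(1)=12.
Saddle points occur where the two diagonal entries have opposite signs: (2, -1). Count: 1.

1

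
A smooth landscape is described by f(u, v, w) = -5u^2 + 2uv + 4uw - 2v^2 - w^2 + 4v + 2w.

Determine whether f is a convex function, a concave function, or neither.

f is quadratic, so its Hessian is the constant matrix H = [[-10, 2, 4], [2, -4, 0], [4, 0, -2]].
Leading principal minors: -10, 36, -8.
Signs alternate −, +, − ⇒ H ≺ 0 ⇒ concave.

concave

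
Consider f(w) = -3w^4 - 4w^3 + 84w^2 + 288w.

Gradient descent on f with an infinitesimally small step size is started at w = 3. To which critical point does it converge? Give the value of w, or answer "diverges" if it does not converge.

-2

f'(w) = -12(w - 4)(w + 2)(w + 3), so f'(3) = 360.
Gradient descent moves in the -f' direction, i.e. w is decreasing.
The nearest critical point in that direction is w = -2, where f'' = 72 > 0 (a local minimum). The iterate converges there.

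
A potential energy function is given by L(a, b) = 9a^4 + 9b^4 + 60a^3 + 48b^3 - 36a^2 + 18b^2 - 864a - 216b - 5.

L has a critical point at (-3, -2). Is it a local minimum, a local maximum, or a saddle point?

The mixed partial ∂²L/∂a∂b is 0, so the Hessian at any point is diag(L_aa, L_bb) = diag(36(3a^2 + 10a - 2), 36(3b^2 + 8b + 1)).
At (-3, -2): H = diag(-180, -108).
Both eigenvalues are negative, so H is negative definite: a local maximum.

local maximum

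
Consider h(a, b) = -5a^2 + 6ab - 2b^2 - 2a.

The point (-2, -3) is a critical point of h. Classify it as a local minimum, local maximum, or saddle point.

local maximum

The Hessian of h is constant: H = [[-10, 6], [6, -4]].
det(H) = (-10)·(-4) − 6² = 4.
det(H) > 0 and tr(H) = -14 < 0, so H is negative definite and the point is a local maximum.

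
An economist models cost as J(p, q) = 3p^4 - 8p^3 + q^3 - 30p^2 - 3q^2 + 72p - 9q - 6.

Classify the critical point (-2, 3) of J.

local minimum

The mixed partial ∂²J/∂p∂q is 0, so the Hessian at any point is diag(J_pp, J_qq) = diag(12(3p^2 - 4p - 5), 6(q - 1)).
At (-2, 3): H = diag(180, 12).
Both eigenvalues are positive, so H is positive definite: a local minimum.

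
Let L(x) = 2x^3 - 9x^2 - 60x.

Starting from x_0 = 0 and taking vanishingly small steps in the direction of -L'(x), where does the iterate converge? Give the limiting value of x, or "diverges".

5

L'(x) = 6(x - 5)(x + 2), so L'(0) = -60.
Gradient descent moves in the -L' direction, i.e. x is increasing.
The nearest critical point in that direction is x = 5, where L'' = 42 > 0 (a local minimum). The iterate converges there.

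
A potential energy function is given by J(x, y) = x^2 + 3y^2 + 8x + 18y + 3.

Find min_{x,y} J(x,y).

J(x,y) separates as P(x) + Q(y) + 3, so its minimum is min P + min Q + 3.
P'(x) = 2x + 8 vanishes at x ∈ {-4}; Q'(y) = 6y + 18 vanishes at y ∈ {-3}.
Local minima of P (where P''>0): P(-4)=-16. Local minima of Q: Q(-3)=-27.
So the global minimum of J is P(-4) + Q(-3) + 3 = -16 − 27 + 3 = -40, attained at (-4, -3).

-40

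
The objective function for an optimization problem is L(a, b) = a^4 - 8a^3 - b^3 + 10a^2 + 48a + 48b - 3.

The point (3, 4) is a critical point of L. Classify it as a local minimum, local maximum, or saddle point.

The mixed partial ∂²L/∂a∂b is 0, so the Hessian at any point is diag(L_aa, L_bb) = diag(4(3a^2 - 12a + 5), -6b).
At (3, 4): H = diag(-16, -24).
Both eigenvalues are negative, so H is negative definite: a local maximum.

local maximum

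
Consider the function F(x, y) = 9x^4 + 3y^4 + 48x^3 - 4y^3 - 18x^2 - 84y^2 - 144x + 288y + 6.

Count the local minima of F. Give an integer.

4

F separates as a function of x plus a function of y, so ∇F=0 decouples.
∂F/∂x = 36(x - 1)(x + 1)(x + 4) = 0 at x ∈ {-4, -1, 1}; ∂F/∂y = 12(y - 3)(y - 2)(y + 4) = 0 at y ∈ {-4, 2, 3}.
The Hessian is diagonal: diag(F_xx, F_yy). Second derivatives: F_xx(-4)=540, F_xx(-1)=-216, F_xx(1)=360; F_yy(-4)=504, F_yy(2)=-72, F_yy(3)=84.
Local minima occur where both diagonal entries positive: (-4, -4), (-4, 3), (1, -4), (1, 3). Count: 4.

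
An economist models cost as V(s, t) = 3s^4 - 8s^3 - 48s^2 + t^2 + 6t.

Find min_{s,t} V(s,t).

-521

V(s,t) separates as P(s) + Q(t), so its minimum is min P + min Q.
P'(s) = 12s(s - 4)(s + 2) vanishes at s ∈ {-2, 0, 4}; Q'(t) = 2(t + 3) vanishes at t ∈ {-3}.
Local minima of P (where P''>0): P(-2)=-80, P(4)=-512. Local minima of Q: Q(-3)=-9.
So the global minimum of V is P(4) + Q(-3) = -512 − 9 = -521, attained at (4, -3).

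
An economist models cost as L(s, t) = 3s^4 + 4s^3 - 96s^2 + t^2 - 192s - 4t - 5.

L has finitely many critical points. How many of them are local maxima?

0

L separates as a function of s plus a function of t, so ∇L=0 decouples.
∂L/∂s = 12(s - 4)(s + 1)(s + 4) = 0 at s ∈ {-4, -1, 4}; ∂L/∂t = 2(t - 2) = 0 at t ∈ {2}.
The Hessian is diagonal: diag(L_ss, L_tt). Second derivatives: L_ss(-4)=288, L_ss(-1)=-180, L_ss(4)=480; L_tt(2)=2.
Local maxima occur where both diagonal entries negative: none. Count: 0.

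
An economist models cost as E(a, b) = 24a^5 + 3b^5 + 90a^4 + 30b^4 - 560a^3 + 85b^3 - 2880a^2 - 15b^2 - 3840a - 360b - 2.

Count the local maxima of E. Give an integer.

4

E separates as a function of a plus a function of b, so ∇E=0 decouples.
∂E/∂a = 120(a - 4)(a + 1)(a + 2)(a + 4) = 0 at a ∈ {-4, -2, -1, 4}; ∂E/∂b = 15(b - 1)(b + 2)(b + 3)(b + 4) = 0 at b ∈ {-4, -3, -2, 1}.
The Hessian is diagonal: diag(E_aa, E_bb). Second derivatives: E_aa(-4)=-5760, E_aa(-2)=1440, E_aa(-1)=-1800, E_aa(4)=28800; E_bb(-4)=-150, E_bb(-3)=60, E_bb(-2)=-90, E_bb(1)=900.
Local maxima occur where both diagonal entries negative: (-4, -4), (-4, -2), (-1, -4), (-1, -2). Count: 4.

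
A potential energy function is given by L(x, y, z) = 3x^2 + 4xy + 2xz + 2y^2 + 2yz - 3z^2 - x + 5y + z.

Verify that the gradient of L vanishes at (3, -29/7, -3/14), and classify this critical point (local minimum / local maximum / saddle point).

saddle point

∇L = (6x + 4y + 2z - 1, 4x + 4y + 2z + 5, 2x + 2y - 6z + 1); substituting (3, -29/7, -3/14) gives ∇L = (0, 0, 0), so (3, -29/7, -3/14) is indeed a critical point.
The Hessian is constant: H = [[6, 4, 2], [4, 4, 2], [2, 2, -6]].
Leading principal minors: Δ₁ = 6, Δ₂ = 8, Δ₃ = -56.
The minors fit neither the all-positive nor the alternating-sign pattern, so H is indefinite: a saddle point.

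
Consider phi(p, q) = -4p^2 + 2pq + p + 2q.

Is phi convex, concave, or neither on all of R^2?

neither

phi is quadratic, so its Hessian is the constant matrix H = [[-8, 2], [2, 0]].
det(H) = -4, tr(H) = -8.
det(H) < 0, so H is indefinite: neither convex nor concave.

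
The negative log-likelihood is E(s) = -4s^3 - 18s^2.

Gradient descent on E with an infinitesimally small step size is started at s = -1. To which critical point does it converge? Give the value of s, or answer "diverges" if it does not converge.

E'(s) = -12s(s + 3), so E'(-1) = 24.
Gradient descent moves in the -E' direction, i.e. s is decreasing.
The nearest critical point in that direction is s = -3, where E'' = 36 > 0 (a local minimum). The iterate converges there.

-3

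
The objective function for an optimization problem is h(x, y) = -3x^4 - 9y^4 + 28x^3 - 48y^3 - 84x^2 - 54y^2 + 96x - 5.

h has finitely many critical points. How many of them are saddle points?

h separates as a function of x plus a function of y, so ∇h=0 decouples.
∂h/∂x = -12(x - 4)(x - 2)(x - 1) = 0 at x ∈ {1, 2, 4}; ∂h/∂y = -36y(y + 1)(y + 3) = 0 at y ∈ {-3, -1, 0}.
The Hessian is diagonal: diag(h_xx, h_yy). Second derivatives: h_xx(1)=-36, h_xx(2)=24, h_xx(4)=-72; h_yy(-3)=-216, h_yy(-1)=72, h_yy(0)=-108.
Saddle points occur where the two diagonal entries have opposite signs: (1, -1), (2, -3), (2, 0), (4, -1). Count: 4.

4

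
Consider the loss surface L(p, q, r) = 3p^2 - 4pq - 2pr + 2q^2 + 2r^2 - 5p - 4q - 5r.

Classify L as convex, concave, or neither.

convex

L is quadratic, so its Hessian is the constant matrix H = [[6, -4, -2], [-4, 4, 0], [-2, 0, 4]].
Leading principal minors: 6, 8, 16.
All positive ⇒ H ≻ 0 ⇒ convex.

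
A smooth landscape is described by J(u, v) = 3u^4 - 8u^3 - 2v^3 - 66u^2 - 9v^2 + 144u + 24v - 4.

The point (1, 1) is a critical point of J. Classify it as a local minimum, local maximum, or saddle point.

The mixed partial ∂²J/∂u∂v is 0, so the Hessian at any point is diag(J_uu, J_vv) = diag(12(3u^2 - 4u - 11), -6(2v + 3)).
At (1, 1): H = diag(-144, -30).
Both eigenvalues are negative, so H is negative definite: a local maximum.

local maximum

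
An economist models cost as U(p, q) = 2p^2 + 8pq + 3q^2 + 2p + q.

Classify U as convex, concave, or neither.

neither

U is quadratic, so its Hessian is the constant matrix H = [[4, 8], [8, 6]].
det(H) = -40, tr(H) = 10.
det(H) < 0, so H is indefinite: neither convex nor concave.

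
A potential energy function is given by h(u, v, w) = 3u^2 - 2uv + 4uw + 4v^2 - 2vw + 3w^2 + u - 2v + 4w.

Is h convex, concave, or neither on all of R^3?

convex

h is quadratic, so its Hessian is the constant matrix H = [[6, -2, 4], [-2, 8, -2], [4, -2, 6]].
Leading principal minors: 6, 44, 144.
All positive ⇒ H ≻ 0 ⇒ convex.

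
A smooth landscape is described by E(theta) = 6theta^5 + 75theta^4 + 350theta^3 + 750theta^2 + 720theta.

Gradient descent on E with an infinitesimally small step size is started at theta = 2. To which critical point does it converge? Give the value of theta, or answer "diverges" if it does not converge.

-1

E'(theta) = 30(theta + 1)(theta + 2)(theta + 3)(theta + 4), so E'(2) = 10800.
Gradient descent moves in the -E' direction, i.e. theta is decreasing.
The nearest critical point in that direction is theta = -1, where E'' = 180 > 0 (a local minimum). The iterate converges there.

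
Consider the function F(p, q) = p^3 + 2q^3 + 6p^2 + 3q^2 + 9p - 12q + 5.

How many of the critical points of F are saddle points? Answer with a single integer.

2

F separates as a function of p plus a function of q, so ∇F=0 decouples.
∂F/∂p = 3(p + 1)(p + 3) = 0 at p ∈ {-3, -1}; ∂F/∂q = 6(q - 1)(q + 2) = 0 at q ∈ {-2, 1}.
The Hessian is diagonal: diag(F_pp, F_qq). Second derivatives: F_pp(-3)=-6, F_pp(-1)=6; F_qq(-2)=-18, F_qq(1)=18.
Saddle points occur where the two diagonal entries have opposite signs: (-3, 1), (-1, -2). Count: 2.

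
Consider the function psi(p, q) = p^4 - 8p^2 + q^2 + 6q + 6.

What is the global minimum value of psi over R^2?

psi(p,q) separates as A(p) + B(q) + 6, so its minimum is min A + min B + 6.
A'(p) = 4p(p - 2)(p + 2) vanishes at p ∈ {-2, 0, 2}; B'(q) = 2q + 6 vanishes at q ∈ {-3}.
Local minima of A (where A''>0): A(-2)=-16, A(2)=-16. Local minima of B: B(-3)=-9.
So the global minimum of psi is A(-2) + B(-3) + 6 = -16 − 9 + 6 = -19, attained at (-2, -3).

-19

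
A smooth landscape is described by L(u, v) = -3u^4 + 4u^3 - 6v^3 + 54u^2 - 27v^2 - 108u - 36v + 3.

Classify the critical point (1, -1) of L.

The mixed partial ∂²L/∂u∂v is 0, so the Hessian at any point is diag(L_uu, L_vv) = diag(12(-3u^2 + 2u + 9), -18(2v + 3)).
At (1, -1): H = diag(96, -18).
The eigenvalues have opposite signs, so H is indefinite: a saddle point.

saddle point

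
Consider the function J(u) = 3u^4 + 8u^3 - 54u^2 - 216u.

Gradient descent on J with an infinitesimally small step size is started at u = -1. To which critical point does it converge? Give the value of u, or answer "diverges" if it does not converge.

3

J'(u) = 12(u - 3)(u + 2)(u + 3), so J'(-1) = -96.
Gradient descent moves in the -J' direction, i.e. u is increasing.
The nearest critical point in that direction is u = 3, where J'' = 360 > 0 (a local minimum). The iterate converges there.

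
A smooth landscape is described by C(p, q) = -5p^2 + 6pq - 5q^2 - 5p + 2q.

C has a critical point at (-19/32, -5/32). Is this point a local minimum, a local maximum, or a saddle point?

local maximum

The Hessian of C is constant: H = [[-10, 6], [6, -10]].
det(H) = (-10)·(-10) − 6² = 64.
det(H) > 0 and tr(H) = -20 < 0, so H is negative definite and the point is a local maximum.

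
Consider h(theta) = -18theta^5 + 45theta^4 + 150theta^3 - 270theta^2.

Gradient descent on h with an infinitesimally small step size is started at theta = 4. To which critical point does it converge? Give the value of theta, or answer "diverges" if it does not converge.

diverges

h'(theta) = -90theta(theta - 3)(theta - 1)(theta + 2), so h'(4) = -6480.
Gradient descent moves in the -h' direction, i.e. theta is increasing.
There is no critical point above theta=4, and h' keeps the same sign, so the iterate runs off to +∞.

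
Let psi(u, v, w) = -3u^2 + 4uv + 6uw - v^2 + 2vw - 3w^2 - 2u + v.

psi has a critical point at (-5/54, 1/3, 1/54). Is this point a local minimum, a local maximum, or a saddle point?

saddle point

The Hessian is constant: H = [[-6, 4, 6], [4, -2, 2], [6, 2, -6]].
Leading principal minors: Δ₁ = -6, Δ₂ = -4, Δ₃ = 216.
The minors fit neither the all-positive nor the alternating-sign pattern, so H is indefinite: a saddle point.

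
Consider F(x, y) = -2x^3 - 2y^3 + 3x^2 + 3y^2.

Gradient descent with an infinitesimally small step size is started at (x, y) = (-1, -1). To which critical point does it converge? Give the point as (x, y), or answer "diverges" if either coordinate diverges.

F is separable, so gradient descent decouples: x follows -∂F/∂x, y follows -∂F/∂y.
∂F/∂x = -6x(x - 1); at x=-1 this is -12, so x increases.
∂F/∂y = -6y(y - 1); at y=-1 this is -12, so y increases.
x converges to its nearest critical value 0 (a local min of the x-part); y converges to 0. The iterate converges to (0, 0).

(0, 0)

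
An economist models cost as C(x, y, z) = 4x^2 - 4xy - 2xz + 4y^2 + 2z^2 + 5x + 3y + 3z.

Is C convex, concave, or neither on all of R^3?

C is quadratic, so its Hessian is the constant matrix H = [[8, -4, -2], [-4, 8, 0], [-2, 0, 4]].
Leading principal minors: 8, 48, 160.
All positive ⇒ H ≻ 0 ⇒ convex.

convex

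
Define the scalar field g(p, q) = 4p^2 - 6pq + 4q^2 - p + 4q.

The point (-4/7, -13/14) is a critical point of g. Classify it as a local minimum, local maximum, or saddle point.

local minimum

The Hessian of g is constant: H = [[8, -6], [-6, 8]].
det(H) = 8·8 − (-6)² = 28.
det(H) > 0 and tr(H) = 16 > 0, so H is positive definite and the point is a local minimum.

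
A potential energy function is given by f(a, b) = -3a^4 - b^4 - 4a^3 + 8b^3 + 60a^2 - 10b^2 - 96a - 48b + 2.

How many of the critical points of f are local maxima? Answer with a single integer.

f separates as a function of a plus a function of b, so ∇f=0 decouples.
∂f/∂a = -12(a - 2)(a - 1)(a + 4) = 0 at a ∈ {-4, 1, 2}; ∂f/∂b = -4(b - 4)(b - 3)(b + 1) = 0 at b ∈ {-1, 3, 4}.
The Hessian is diagonal: diag(f_aa, f_bb). Second derivatives: f_aa(-4)=-360, f_aa(1)=60, f_aa(2)=-72; f_bb(-1)=-80, f_bb(3)=16, f_bb(4)=-20.
Local maxima occur where both diagonal entries negative: (-4, -1), (-4, 4), (2, -1), (2, 4). Count: 4.

4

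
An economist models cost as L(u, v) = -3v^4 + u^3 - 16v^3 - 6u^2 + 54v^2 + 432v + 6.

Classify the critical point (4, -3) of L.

local minimum

The mixed partial ∂²L/∂u∂v is 0, so the Hessian at any point is diag(L_uu, L_vv) = diag(6(u - 2), 12(-3v^2 - 8v + 9)).
At (4, -3): H = diag(12, 72).
Both eigenvalues are positive, so H is positive definite: a local minimum.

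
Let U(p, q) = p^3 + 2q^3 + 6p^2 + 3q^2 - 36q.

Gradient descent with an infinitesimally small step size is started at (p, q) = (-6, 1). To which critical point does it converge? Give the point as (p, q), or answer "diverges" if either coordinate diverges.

U is separable, so gradient descent decouples: p follows -∂U/∂p, q follows -∂U/∂q.
∂U/∂p = 3p(p + 4); at p=-6 this is 36, so p decreases.
∂U/∂q = 6(q - 2)(q + 3); at q=1 this is -24, so q increases.
The p-coordinate has no critical point in that direction and runs off to infinity.

diverges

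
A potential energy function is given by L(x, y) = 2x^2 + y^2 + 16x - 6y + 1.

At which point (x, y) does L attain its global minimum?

(-4, 3)

L(x,y) separates as P(x) + Q(y) + 1, so its minimum is min P + min Q + 1.
P'(x) = 4x + 16 vanishes at x ∈ {-4}; Q'(y) = 2y - 6 vanishes at y ∈ {3}.
Local minima of P (where P''>0): P(-4)=-32. Local minima of Q: Q(3)=-9.
So the global minimum of L is P(-4) + Q(3) + 1 = -32 − 9 + 1 = -40, attained at (-4, 3).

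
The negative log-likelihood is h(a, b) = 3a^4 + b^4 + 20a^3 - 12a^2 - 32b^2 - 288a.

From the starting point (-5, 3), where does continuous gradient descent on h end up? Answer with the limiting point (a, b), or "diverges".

h is separable, so gradient descent decouples: a follows -∂h/∂a, b follows -∂h/∂b.
∂h/∂a = 12(a - 2)(a + 3)(a + 4); at a=-5 this is -168, so a increases.
∂h/∂b = 4b(b - 4)(b + 4); at b=3 this is -84, so b increases.
a converges to its nearest critical value -4 (a local min of the a-part); b converges to 4. The iterate converges to (-4, 4).

(-4, 4)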